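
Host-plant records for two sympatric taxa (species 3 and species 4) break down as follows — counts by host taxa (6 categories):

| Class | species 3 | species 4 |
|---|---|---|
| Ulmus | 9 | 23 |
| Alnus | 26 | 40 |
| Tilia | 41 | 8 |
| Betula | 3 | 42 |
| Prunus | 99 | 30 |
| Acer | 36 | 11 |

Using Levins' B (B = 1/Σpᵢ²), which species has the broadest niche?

species 4

Proportions for species 3 (n=214): 9/214=0.0421, 26/214=0.1215, 41/214=0.1916, 3/214=0.0140, 99/214=0.4626, 36/214=0.1682
Proportions for species 4 (n=154): 23/154=0.1494, 40/154=0.2597, 8/154=0.0519, 42/154=0.2727, 30/154=0.1948, 11/154=0.0714
Σp_3ᵢ² = 0.0421² + 0.1215² + 0.1916² + 0.0140² + 0.4626² + 0.1682² = 0.001772 + 0.014762 + 0.036711 + 0.000196 + 0.213999 + 0.028291 = 0.295731
B_3 = 1 / 0.295731 = 3.3815
Σp_4ᵢ² = 0.1494² + 0.2597² + 0.0519² + 0.2727² + 0.1948² + 0.0714² = 0.022320 + 0.067444 + 0.002694 + 0.074365 + 0.037947 + 0.005098 = 0.209868
B_4 = 1 / 0.209868 = 4.7649
Highest B → broadest niche (most generalist): species 4 (B = 4.76).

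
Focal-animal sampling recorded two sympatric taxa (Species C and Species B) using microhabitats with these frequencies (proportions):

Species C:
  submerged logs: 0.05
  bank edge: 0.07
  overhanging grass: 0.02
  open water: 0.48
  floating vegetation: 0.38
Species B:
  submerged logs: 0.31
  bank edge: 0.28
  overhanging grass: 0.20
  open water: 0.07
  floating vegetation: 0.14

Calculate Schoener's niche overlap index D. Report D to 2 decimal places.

Σ|p₁ᵢ − p₂ᵢ| = 0.26 + 0.21 + 0.18 + 0.41 + 0.24 = 1.30
D = 1 − ½ × 1.30 = 1 − 0.650 = 0.3500

0.35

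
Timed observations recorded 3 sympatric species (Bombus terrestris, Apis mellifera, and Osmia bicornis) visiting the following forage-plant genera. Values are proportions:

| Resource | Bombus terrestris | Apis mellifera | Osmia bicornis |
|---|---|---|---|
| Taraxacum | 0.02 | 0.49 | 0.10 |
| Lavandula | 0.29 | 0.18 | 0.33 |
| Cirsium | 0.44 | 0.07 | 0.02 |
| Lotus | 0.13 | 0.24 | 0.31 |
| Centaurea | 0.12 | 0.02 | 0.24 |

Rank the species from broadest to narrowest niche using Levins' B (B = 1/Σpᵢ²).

Σp_terrᵢ² = 0.02² + 0.29² + 0.44² + 0.13² + 0.12² = 0.0004 + 0.0841 + 0.1936 + 0.0169 + 0.0144 = 0.3094
B_terr = 1 / 0.3094 = 3.2321
Σp_mellᵢ² = 0.49² + 0.18² + 0.07² + 0.24² + 0.02² = 0.2401 + 0.0324 + 0.0049 + 0.0576 + 0.0004 = 0.3354
B_mell = 1 / 0.3354 = 2.9815
Σp_bicoᵢ² = 0.10² + 0.33² + 0.02² + 0.31² + 0.24² = 0.0100 + 0.1089 + 0.0004 + 0.0961 + 0.0576 = 0.2730
B_bico = 1 / 0.2730 = 3.6630
Ranking by B (broadest → narrowest): Osmia bicornis (3.66) > Bombus terrestris (3.23) > Apis mellifera (2.98)

Osmia bicornis > Bombus terrestris > Apis mellifera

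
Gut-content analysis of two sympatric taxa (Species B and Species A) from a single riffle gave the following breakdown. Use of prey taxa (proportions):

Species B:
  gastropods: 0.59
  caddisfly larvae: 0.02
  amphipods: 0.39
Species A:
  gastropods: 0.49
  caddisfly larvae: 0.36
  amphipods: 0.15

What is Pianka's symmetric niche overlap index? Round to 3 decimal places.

Σ p₁ᵢp₂ᵢ = 0.2891 + 0.0072 + 0.0585 = 0.3548
Σp_1ᵢ² = 0.59² + 0.02² + 0.39² = 0.3481 + 0.0004 + 0.1521 = 0.5006
Σp_2ᵢ² = 0.49² + 0.36² + 0.15² = 0.2401 + 0.1296 + 0.0225 = 0.3922
O = 0.3548 / √(0.5006 × 0.3922) = 0.3548 / 0.443097 = 0.80073

0.801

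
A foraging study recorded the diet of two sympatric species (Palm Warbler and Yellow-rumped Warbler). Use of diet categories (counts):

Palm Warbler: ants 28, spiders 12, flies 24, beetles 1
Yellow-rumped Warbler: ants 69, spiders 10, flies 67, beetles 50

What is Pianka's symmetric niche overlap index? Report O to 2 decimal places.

Proportions for Palm Warbler (n=65): 28/65=0.4308, 12/65=0.1846, 24/65=0.3692, 1/65=0.0154
Proportions for Yellow-rumped Warbler (n=196): 69/196=0.3520, 10/196=0.0510, 67/196=0.3418, 50/196=0.2551
Σ p₁ᵢp₂ᵢ = 0.151642 + 0.009415 + 0.126193 + 0.003929 = 0.291179
Σp_1ᵢ² = 0.4308² + 0.1846² + 0.3692² + 0.0154² = 0.185589 + 0.034077 + 0.136309 + 0.000237 = 0.356212
Σp_2ᵢ² = 0.3520² + 0.0510² + 0.3418² + 0.2551² = 0.123904 + 0.002601 + 0.116827 + 0.065076 = 0.308408
O = 0.291179 / √(0.356212 × 0.308408) = 0.291179 / 0.3314493 = 0.8785

0.88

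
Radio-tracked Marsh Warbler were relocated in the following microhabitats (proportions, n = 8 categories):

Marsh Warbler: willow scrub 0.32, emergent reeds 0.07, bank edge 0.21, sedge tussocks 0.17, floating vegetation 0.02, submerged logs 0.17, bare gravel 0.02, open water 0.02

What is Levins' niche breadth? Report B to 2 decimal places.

Σpᵢ² = 0.32² + 0.07² + 0.21² + 0.17² + 0.02² + 0.17² + 0.02² + 0.02² = 0.1024 + 0.0049 + 0.0441 + 0.0289 + 0.0004 + 0.0289 + 0.0004 + 0.0004 = 0.2104
B = 1 / 0.2104 = 4.7529

4.75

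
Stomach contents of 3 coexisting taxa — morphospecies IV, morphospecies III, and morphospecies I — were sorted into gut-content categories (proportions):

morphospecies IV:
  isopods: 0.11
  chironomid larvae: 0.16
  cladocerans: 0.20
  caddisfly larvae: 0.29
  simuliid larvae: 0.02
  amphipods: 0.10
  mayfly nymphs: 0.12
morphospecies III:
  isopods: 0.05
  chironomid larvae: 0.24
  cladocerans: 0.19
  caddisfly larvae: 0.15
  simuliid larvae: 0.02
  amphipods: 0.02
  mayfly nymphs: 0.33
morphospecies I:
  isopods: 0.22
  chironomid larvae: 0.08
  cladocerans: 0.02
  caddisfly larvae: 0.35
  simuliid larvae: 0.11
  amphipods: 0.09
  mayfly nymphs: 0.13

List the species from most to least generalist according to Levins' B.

morphospecies IV > morphospecies I > morphospecies III

Σp_IVᵢ² = 0.11² + 0.16² + 0.20² + 0.29² + 0.02² + 0.10² + 0.12² = 0.0121 + 0.0256 + 0.0400 + 0.0841 + 0.0004 + 0.0100 + 0.0144 = 0.1866
B_IV = 1 / 0.1866 = 5.3591
Σp_IIIᵢ² = 0.05² + 0.24² + 0.19² + 0.15² + 0.02² + 0.02² + 0.33² = 0.0025 + 0.0576 + 0.0361 + 0.0225 + 0.0004 + 0.0004 + 0.1089 = 0.2284
B_III = 1 / 0.2284 = 4.3783
Σp_Iᵢ² = 0.22² + 0.08² + 0.02² + 0.35² + 0.11² + 0.09² + 0.13² = 0.0484 + 0.0064 + 0.0004 + 0.1225 + 0.0121 + 0.0081 + 0.0169 = 0.2148
B_I = 1 / 0.2148 = 4.6555
Ranking by B (broadest → narrowest): morphospecies IV (5.36) > morphospecies I (4.66) > morphospecies III (4.38)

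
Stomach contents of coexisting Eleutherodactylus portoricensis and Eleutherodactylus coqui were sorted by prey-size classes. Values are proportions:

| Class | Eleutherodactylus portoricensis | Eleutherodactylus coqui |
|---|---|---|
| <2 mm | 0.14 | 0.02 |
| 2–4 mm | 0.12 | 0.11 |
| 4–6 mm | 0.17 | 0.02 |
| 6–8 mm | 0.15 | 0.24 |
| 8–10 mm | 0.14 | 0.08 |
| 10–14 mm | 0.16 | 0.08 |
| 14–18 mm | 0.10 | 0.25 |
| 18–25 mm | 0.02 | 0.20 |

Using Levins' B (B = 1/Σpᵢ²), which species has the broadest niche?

Σp_portᵢ² = 0.14² + 0.12² + 0.17² + 0.15² + 0.14² + 0.16² + 0.10² + 0.02² = 0.0196 + 0.0144 + 0.0289 + 0.0225 + 0.0196 + 0.0256 + 0.0100 + 0.0004 = 0.1410
B_port = 1 / 0.1410 = 7.0922
Σp_coquᵢ² = 0.02² + 0.11² + 0.02² + 0.24² + 0.08² + 0.08² + 0.25² + 0.20² = 0.0004 + 0.0121 + 0.0004 + 0.0576 + 0.0064 + 0.0064 + 0.0625 + 0.0400 = 0.1858
B_coqu = 1 / 0.1858 = 5.3821
Highest B → broadest niche (most generalist): Eleutherodactylus portoricensis (B = 7.09).

Eleutherodactylus portoricensis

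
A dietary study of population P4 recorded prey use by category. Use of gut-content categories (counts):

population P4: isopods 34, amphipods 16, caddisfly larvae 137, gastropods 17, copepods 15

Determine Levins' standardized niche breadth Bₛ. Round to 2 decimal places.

0.33

Proportions for population P4 (n=219): 34/219=0.1553, 16/219=0.0731, 137/219=0.6256, 17/219=0.0776, 15/219=0.0685
Σpᵢ² = 0.1553² + 0.0731² + 0.6256² + 0.0776² + 0.0685² = 0.024118 + 0.005344 + 0.391375 + 0.006022 + 0.004692 = 0.431551
B = 1 / 0.431551 = 2.3172
Bₛ = (B − 1)/(n − 1) = (2.3172 − 1)/(5 − 1) = 1.3172/4 = 0.3293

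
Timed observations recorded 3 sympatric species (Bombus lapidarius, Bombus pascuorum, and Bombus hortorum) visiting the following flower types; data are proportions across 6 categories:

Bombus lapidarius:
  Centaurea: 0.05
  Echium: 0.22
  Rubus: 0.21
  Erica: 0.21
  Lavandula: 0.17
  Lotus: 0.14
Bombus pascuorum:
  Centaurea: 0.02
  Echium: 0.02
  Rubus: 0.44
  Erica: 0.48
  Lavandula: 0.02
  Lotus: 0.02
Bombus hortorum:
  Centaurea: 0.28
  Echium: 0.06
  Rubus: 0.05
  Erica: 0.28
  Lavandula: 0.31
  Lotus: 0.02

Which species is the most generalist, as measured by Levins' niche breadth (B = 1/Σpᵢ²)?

Bombus lapidarius

Σp_lapiᵢ² = 0.05² + 0.22² + 0.21² + 0.21² + 0.17² + 0.14² = 0.0025 + 0.0484 + 0.0441 + 0.0441 + 0.0289 + 0.0196 = 0.1876
B_lapi = 1 / 0.1876 = 5.3305
Σp_pascᵢ² = 0.02² + 0.02² + 0.44² + 0.48² + 0.02² + 0.02² = 0.0004 + 0.0004 + 0.1936 + 0.2304 + 0.0004 + 0.0004 = 0.4256
B_pasc = 1 / 0.4256 = 2.3496
Σp_hortᵢ² = 0.28² + 0.06² + 0.05² + 0.28² + 0.31² + 0.02² = 0.0784 + 0.0036 + 0.0025 + 0.0784 + 0.0961 + 0.0004 = 0.2594
B_hort = 1 / 0.2594 = 3.8551
Highest B → broadest niche (most generalist): Bombus lapidarius (B = 5.33).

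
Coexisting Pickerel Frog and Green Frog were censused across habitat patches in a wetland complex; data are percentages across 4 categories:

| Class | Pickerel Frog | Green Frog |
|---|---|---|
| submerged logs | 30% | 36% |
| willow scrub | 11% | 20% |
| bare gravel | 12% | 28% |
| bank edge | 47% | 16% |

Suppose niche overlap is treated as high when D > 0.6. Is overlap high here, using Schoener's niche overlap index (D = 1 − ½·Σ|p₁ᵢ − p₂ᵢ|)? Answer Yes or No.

Yes

Convert percentages to proportions (divide by 100).
Σ|p₁ᵢ − p₂ᵢ| = 0.06 + 0.09 + 0.16 + 0.31 = 0.62
D = 1 − ½ × 0.62 = 1 − 0.310 = 0.6900
D = 0.6900 > 0.6 → Yes.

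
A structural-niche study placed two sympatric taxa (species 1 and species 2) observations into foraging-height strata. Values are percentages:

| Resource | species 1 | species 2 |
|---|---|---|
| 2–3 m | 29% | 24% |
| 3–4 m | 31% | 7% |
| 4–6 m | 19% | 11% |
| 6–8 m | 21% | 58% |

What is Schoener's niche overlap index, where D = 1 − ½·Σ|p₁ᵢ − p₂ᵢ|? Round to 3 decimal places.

0.630

Convert percentages to proportions (divide by 100).
Σ|p₁ᵢ − p₂ᵢ| = 0.05 + 0.24 + 0.08 + 0.37 = 0.74
D = 1 − ½ × 0.74 = 1 − 0.370 = 0.63000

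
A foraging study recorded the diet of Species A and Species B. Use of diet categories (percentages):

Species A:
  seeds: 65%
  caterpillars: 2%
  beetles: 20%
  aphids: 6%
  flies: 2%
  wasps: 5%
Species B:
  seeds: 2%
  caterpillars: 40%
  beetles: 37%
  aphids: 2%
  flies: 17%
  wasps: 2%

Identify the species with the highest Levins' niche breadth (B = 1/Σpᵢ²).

Convert percentages to proportions (divide by 100).
Σp_Aᵢ² = 0.65² + 0.02² + 0.20² + 0.06² + 0.02² + 0.05² = 0.4225 + 0.0004 + 0.0400 + 0.0036 + 0.0004 + 0.0025 = 0.4694
B_A = 1 / 0.4694 = 2.1304
Σp_Bᵢ² = 0.02² + 0.40² + 0.37² + 0.02² + 0.17² + 0.02² = 0.0004 + 0.1600 + 0.1369 + 0.0004 + 0.0289 + 0.0004 = 0.3270
B_B = 1 / 0.3270 = 3.0581
Highest B → broadest niche (most generalist): Species B (B = 3.06).

Species B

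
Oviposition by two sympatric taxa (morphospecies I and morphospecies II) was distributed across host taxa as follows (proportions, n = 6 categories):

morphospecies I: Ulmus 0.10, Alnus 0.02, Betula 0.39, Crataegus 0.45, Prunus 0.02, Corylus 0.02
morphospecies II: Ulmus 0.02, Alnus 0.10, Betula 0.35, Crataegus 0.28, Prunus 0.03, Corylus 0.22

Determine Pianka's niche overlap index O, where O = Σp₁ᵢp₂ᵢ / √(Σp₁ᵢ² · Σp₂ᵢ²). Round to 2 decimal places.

0.88

Σ p₁ᵢp₂ᵢ = 0.0020 + 0.0020 + 0.1365 + 0.1260 + 0.0006 + 0.0044 = 0.2715
Σp_1ᵢ² = 0.10² + 0.02² + 0.39² + 0.45² + 0.02² + 0.02² = 0.0100 + 0.0004 + 0.1521 + 0.2025 + 0.0004 + 0.0004 = 0.3658
Σp_2ᵢ² = 0.02² + 0.10² + 0.35² + 0.28² + 0.03² + 0.22² = 0.0004 + 0.0100 + 0.1225 + 0.0784 + 0.0009 + 0.0484 = 0.2606
O = 0.2715 / √(0.3658 × 0.2606) = 0.2715 / 0.30875 = 0.8794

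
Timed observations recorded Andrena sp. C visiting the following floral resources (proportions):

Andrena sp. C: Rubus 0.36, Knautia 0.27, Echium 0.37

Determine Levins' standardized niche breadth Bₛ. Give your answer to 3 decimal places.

0.973

Σpᵢ² = 0.36² + 0.27² + 0.37² = 0.1296 + 0.0729 + 0.1369 = 0.3394
B = 1 / 0.3394 = 2.94638
Bₛ = (B − 1)/(n − 1) = (2.94638 − 1)/(3 − 1) = 1.94638/2 = 0.97319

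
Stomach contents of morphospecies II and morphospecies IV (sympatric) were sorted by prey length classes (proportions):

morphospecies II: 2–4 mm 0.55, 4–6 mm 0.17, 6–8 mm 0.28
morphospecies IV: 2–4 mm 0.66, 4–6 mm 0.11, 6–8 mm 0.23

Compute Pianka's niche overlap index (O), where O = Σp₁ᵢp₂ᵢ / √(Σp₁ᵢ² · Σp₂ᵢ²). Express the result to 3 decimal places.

Σ p₁ᵢp₂ᵢ = 0.3630 + 0.0187 + 0.0644 = 0.4461
Σp_1ᵢ² = 0.55² + 0.17² + 0.28² = 0.3025 + 0.0289 + 0.0784 = 0.4098
Σp_2ᵢ² = 0.66² + 0.11² + 0.23² = 0.4356 + 0.0121 + 0.0529 = 0.5006
O = 0.4461 / √(0.4098 × 0.5006) = 0.4461 / 0.452930 = 0.98492

0.985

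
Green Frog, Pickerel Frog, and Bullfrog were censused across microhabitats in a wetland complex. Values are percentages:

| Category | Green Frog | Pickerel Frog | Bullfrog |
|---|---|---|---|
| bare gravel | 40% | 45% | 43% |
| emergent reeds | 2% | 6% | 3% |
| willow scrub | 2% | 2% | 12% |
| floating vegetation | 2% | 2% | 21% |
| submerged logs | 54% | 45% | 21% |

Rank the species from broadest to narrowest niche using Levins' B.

Convert percentages to proportions (divide by 100).
Σp_Greeᵢ² = 0.40² + 0.02² + 0.02² + 0.02² + 0.54² = 0.1600 + 0.0004 + 0.0004 + 0.0004 + 0.2916 = 0.4528
B_Gree = 1 / 0.4528 = 2.2085
Σp_Pickᵢ² = 0.45² + 0.06² + 0.02² + 0.02² + 0.45² = 0.2025 + 0.0036 + 0.0004 + 0.0004 + 0.2025 = 0.4094
B_Pick = 1 / 0.4094 = 2.4426
Σp_Bullᵢ² = 0.43² + 0.03² + 0.12² + 0.21² + 0.21² = 0.1849 + 0.0009 + 0.0144 + 0.0441 + 0.0441 = 0.2884
B_Bull = 1 / 0.2884 = 3.4674
Ranking by B (broadest → narrowest): Bullfrog (3.47) > Pickerel Frog (2.44) > Green Frog (2.21)

Bullfrog > Pickerel Frog > Green Frog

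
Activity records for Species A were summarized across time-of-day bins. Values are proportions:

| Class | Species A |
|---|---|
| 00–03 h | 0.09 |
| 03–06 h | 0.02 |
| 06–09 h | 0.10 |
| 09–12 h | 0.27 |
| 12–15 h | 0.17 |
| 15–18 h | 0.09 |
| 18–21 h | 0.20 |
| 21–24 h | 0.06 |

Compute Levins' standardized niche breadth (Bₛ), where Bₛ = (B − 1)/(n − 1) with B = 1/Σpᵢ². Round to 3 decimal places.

0.688

Σpᵢ² = 0.09² + 0.02² + 0.10² + 0.27² + 0.17² + 0.09² + 0.20² + 0.06² = 0.0081 + 0.0004 + 0.0100 + 0.0729 + 0.0289 + 0.0081 + 0.0400 + 0.0036 = 0.1720
B = 1 / 0.1720 = 5.81395
Bₛ = (B − 1)/(n − 1) = (5.81395 − 1)/(8 − 1) = 4.81395/7 = 0.68771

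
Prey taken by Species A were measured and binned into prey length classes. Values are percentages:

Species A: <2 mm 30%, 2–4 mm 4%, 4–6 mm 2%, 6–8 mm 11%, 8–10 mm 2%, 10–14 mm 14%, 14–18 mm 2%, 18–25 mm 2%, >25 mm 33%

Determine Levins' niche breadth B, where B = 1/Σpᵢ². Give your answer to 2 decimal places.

Convert percentages to proportions (divide by 100).
Σpᵢ² = 0.30² + 0.04² + 0.02² + 0.11² + 0.02² + 0.14² + 0.02² + 0.02² + 0.33² = 0.0900 + 0.0016 + 0.0004 + 0.0121 + 0.0004 + 0.0196 + 0.0004 + 0.0004 + 0.1089 = 0.2338
B = 1 / 0.2338 = 4.2772

4.28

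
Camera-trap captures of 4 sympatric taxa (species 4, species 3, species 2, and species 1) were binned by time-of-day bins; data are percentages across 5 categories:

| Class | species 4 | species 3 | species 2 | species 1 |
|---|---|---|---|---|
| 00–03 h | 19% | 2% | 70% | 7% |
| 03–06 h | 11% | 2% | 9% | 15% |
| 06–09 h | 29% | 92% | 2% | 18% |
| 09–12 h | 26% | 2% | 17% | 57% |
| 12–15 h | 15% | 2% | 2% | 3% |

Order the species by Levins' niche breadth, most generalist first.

species 4 > species 1 > species 2 > species 3

Convert percentages to proportions (divide by 100).
Σp_4ᵢ² = 0.19² + 0.11² + 0.29² + 0.26² + 0.15² = 0.0361 + 0.0121 + 0.0841 + 0.0676 + 0.0225 = 0.2224
B_4 = 1 / 0.2224 = 4.4964
Σp_3ᵢ² = 0.02² + 0.02² + 0.92² + 0.02² + 0.02² = 0.0004 + 0.0004 + 0.8464 + 0.0004 + 0.0004 = 0.8480
B_3 = 1 / 0.8480 = 1.1792
Σp_2ᵢ² = 0.70² + 0.09² + 0.02² + 0.17² + 0.02² = 0.4900 + 0.0081 + 0.0004 + 0.0289 + 0.0004 = 0.5278
B_2 = 1 / 0.5278 = 1.8947
Σp_1ᵢ² = 0.07² + 0.15² + 0.18² + 0.57² + 0.03² = 0.0049 + 0.0225 + 0.0324 + 0.3249 + 0.0009 = 0.3856
B_1 = 1 / 0.3856 = 2.5934
Ranking by B (broadest → narrowest): species 4 (4.50) > species 1 (2.59) > species 2 (1.89) > species 3 (1.18)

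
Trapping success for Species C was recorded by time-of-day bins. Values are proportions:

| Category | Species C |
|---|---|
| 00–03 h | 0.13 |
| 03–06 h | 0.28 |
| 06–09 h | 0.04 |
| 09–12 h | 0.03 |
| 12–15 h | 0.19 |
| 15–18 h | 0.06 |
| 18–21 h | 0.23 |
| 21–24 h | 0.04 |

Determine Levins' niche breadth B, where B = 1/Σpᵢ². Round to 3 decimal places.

5.208

Σpᵢ² = 0.13² + 0.28² + 0.04² + 0.03² + 0.19² + 0.06² + 0.23² + 0.04² = 0.0169 + 0.0784 + 0.0016 + 0.0009 + 0.0361 + 0.0036 + 0.0529 + 0.0016 = 0.1920
B = 1 / 0.1920 = 5.20833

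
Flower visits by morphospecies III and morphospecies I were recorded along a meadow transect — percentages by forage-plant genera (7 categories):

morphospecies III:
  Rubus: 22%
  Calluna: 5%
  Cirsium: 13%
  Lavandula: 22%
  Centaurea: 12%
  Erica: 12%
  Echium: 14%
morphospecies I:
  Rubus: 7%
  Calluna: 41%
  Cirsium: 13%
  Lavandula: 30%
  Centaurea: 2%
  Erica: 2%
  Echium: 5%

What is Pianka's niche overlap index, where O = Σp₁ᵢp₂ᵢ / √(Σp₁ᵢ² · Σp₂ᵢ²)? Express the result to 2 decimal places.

0.60

Convert percentages to proportions (divide by 100).
Σ p₁ᵢp₂ᵢ = 0.0154 + 0.0205 + 0.0169 + 0.0660 + 0.0024 + 0.0024 + 0.0070 = 0.1306
Σp_1ᵢ² = 0.22² + 0.05² + 0.13² + 0.22² + 0.12² + 0.12² + 0.14² = 0.0484 + 0.0025 + 0.0169 + 0.0484 + 0.0144 + 0.0144 + 0.0196 = 0.1646
Σp_2ᵢ² = 0.07² + 0.41² + 0.13² + 0.30² + 0.02² + 0.02² + 0.05² = 0.0049 + 0.1681 + 0.0169 + 0.0900 + 0.0004 + 0.0004 + 0.0025 = 0.2832
O = 0.1306 / √(0.1646 × 0.2832) = 0.1306 / 0.21590 = 0.6049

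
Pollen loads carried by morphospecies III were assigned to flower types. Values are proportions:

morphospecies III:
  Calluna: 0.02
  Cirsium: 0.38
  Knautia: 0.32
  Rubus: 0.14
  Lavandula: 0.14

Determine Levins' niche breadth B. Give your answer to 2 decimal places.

3.49

Σpᵢ² = 0.02² + 0.38² + 0.32² + 0.14² + 0.14² = 0.0004 + 0.1444 + 0.1024 + 0.0196 + 0.0196 = 0.2864
B = 1 / 0.2864 = 3.4916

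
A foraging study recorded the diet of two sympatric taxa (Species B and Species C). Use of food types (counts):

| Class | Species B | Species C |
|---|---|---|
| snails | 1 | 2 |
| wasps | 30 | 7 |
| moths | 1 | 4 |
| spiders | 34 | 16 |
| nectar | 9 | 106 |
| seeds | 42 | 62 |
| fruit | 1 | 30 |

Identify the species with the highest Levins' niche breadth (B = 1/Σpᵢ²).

Species B

Proportions for Species B (n=118): 1/118=0.0085, 30/118=0.2542, 1/118=0.0085, 34/118=0.2881, 9/118=0.0763, 42/118=0.3559, 1/118=0.0085
Proportions for Species C (n=227): 2/227=0.0088, 7/227=0.0308, 4/227=0.0176, 16/227=0.0705, 106/227=0.4670, 62/227=0.2731, 30/227=0.1322
Σp_Bᵢ² = 0.0085² + 0.2542² + 0.0085² + 0.2881² + 0.0763² + 0.3559² + 0.0085² = 0.000072 + 0.064618 + 0.000072 + 0.083002 + 0.005822 + 0.126665 + 0.000072 = 0.280323
B_B = 1 / 0.280323 = 3.5673
Σp_Cᵢ² = 0.0088² + 0.0308² + 0.0176² + 0.0705² + 0.4670² + 0.2731² + 0.1322² = 0.000077 + 0.000949 + 0.000310 + 0.004970 + 0.218089 + 0.074584 + 0.017477 = 0.316456
B_C = 1 / 0.316456 = 3.1600
Highest B → broadest niche (most generalist): Species B (B = 3.57).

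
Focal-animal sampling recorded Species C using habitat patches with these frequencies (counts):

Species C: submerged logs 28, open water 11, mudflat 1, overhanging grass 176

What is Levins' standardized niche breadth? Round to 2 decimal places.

Proportions for Species C (n=216): 28/216=0.1296, 11/216=0.0509, 1/216=0.0046, 176/216=0.8148
Σpᵢ² = 0.1296² + 0.0509² + 0.0046² + 0.8148² = 0.016796 + 0.002591 + 0.000021 + 0.663899 = 0.683307
B = 1 / 0.683307 = 1.4635
Bₛ = (B − 1)/(n − 1) = (1.4635 − 1)/(4 − 1) = 0.4635/3 = 0.1545

0.15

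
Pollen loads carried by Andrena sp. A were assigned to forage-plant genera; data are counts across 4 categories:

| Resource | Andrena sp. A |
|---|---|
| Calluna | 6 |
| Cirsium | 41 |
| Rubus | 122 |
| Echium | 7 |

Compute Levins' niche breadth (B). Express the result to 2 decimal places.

1.86

Proportions for Andrena sp. A (n=176): 6/176=0.0341, 41/176=0.2330, 122/176=0.6932, 7/176=0.0398
Σpᵢ² = 0.0341² + 0.2330² + 0.6932² + 0.0398² = 0.001163 + 0.054289 + 0.480526 + 0.001584 = 0.537562
B = 1 / 0.537562 = 1.8603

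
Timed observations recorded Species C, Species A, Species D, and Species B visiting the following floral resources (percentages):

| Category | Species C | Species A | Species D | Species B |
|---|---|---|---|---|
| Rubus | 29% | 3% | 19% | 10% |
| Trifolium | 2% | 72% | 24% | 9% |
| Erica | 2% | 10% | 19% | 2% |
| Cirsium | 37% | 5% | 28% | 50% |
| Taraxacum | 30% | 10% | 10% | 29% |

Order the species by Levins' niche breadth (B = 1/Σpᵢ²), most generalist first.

Species D > Species C > Species B > Species A

Convert percentages to proportions (divide by 100).
Σp_Cᵢ² = 0.29² + 0.02² + 0.02² + 0.37² + 0.30² = 0.0841 + 0.0004 + 0.0004 + 0.1369 + 0.0900 = 0.3118
B_C = 1 / 0.3118 = 3.2072
Σp_Aᵢ² = 0.03² + 0.72² + 0.10² + 0.05² + 0.10² = 0.0009 + 0.5184 + 0.0100 + 0.0025 + 0.0100 = 0.5418
B_A = 1 / 0.5418 = 1.8457
Σp_Dᵢ² = 0.19² + 0.24² + 0.19² + 0.28² + 0.10² = 0.0361 + 0.0576 + 0.0361 + 0.0784 + 0.0100 = 0.2182
B_D = 1 / 0.2182 = 4.5830
Σp_Bᵢ² = 0.10² + 0.09² + 0.02² + 0.50² + 0.29² = 0.0100 + 0.0081 + 0.0004 + 0.2500 + 0.0841 = 0.3526
B_B = 1 / 0.3526 = 2.8361
Ranking by B (broadest → narrowest): Species D (4.58) > Species C (3.21) > Species B (2.84) > Species A (1.85)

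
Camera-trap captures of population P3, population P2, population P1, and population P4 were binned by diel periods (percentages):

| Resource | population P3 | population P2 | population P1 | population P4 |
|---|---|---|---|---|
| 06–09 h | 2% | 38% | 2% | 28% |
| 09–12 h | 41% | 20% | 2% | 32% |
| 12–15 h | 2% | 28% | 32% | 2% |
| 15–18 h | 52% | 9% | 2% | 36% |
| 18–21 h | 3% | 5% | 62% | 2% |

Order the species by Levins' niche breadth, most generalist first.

population P2 > population P4 > population P3 > population P1

Convert percentages to proportions (divide by 100).
Σp_P3ᵢ² = 0.02² + 0.41² + 0.02² + 0.52² + 0.03² = 0.0004 + 0.1681 + 0.0004 + 0.2704 + 0.0009 = 0.4402
B_P3 = 1 / 0.4402 = 2.2717
Σp_P2ᵢ² = 0.38² + 0.20² + 0.28² + 0.09² + 0.05² = 0.1444 + 0.0400 + 0.0784 + 0.0081 + 0.0025 = 0.2734
B_P2 = 1 / 0.2734 = 3.6576
Σp_P1ᵢ² = 0.02² + 0.02² + 0.32² + 0.02² + 0.62² = 0.0004 + 0.0004 + 0.1024 + 0.0004 + 0.3844 = 0.4880
B_P1 = 1 / 0.4880 = 2.0492
Σp_P4ᵢ² = 0.28² + 0.32² + 0.02² + 0.36² + 0.02² = 0.0784 + 0.1024 + 0.0004 + 0.1296 + 0.0004 = 0.3112
B_P4 = 1 / 0.3112 = 3.2134
Ranking by B (broadest → narrowest): population P2 (3.66) > population P4 (3.21) > population P3 (2.27) > population P1 (2.05)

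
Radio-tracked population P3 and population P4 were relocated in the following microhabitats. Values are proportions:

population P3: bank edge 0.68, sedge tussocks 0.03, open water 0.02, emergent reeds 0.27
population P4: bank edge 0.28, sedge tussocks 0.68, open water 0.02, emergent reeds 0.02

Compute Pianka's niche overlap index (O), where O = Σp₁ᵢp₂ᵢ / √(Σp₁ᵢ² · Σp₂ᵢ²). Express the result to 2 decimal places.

0.40

Σ p₁ᵢp₂ᵢ = 0.1904 + 0.0204 + 0.0004 + 0.0054 = 0.2166
Σp_1ᵢ² = 0.68² + 0.03² + 0.02² + 0.27² = 0.4624 + 0.0009 + 0.0004 + 0.0729 = 0.5366
Σp_2ᵢ² = 0.28² + 0.68² + 0.02² + 0.02² = 0.0784 + 0.4624 + 0.0004 + 0.0004 = 0.5416
O = 0.2166 / √(0.5366 × 0.5416) = 0.2166 / 0.53909 = 0.4018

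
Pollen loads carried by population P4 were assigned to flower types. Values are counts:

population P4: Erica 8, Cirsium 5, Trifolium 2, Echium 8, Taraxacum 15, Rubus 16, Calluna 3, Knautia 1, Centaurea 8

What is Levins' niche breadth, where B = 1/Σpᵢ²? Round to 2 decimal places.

6.12

Proportions for population P4 (n=66): 8/66=0.1212, 5/66=0.0758, 2/66=0.0303, 8/66=0.1212, 15/66=0.2273, 16/66=0.2424, 3/66=0.0455, 1/66=0.0152, 8/66=0.1212
Σpᵢ² = 0.1212² + 0.0758² + 0.0303² + 0.1212² + 0.2273² + 0.2424² + 0.0455² + 0.0152² + 0.1212² = 0.014689 + 0.005746 + 0.000918 + 0.014689 + 0.051665 + 0.058758 + 0.002070 + 0.000231 + 0.014689 = 0.163455
B = 1 / 0.163455 = 6.1179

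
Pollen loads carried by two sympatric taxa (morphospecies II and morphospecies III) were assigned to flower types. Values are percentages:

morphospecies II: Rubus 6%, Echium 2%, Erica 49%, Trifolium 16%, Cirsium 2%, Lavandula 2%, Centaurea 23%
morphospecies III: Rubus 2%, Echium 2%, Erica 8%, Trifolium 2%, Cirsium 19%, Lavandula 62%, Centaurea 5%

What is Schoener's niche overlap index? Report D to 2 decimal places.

Convert percentages to proportions (divide by 100).
Σ|p₁ᵢ − p₂ᵢ| = 0.04 + 0.00 + 0.41 + 0.14 + 0.17 + 0.60 + 0.18 = 1.54
D = 1 − ½ × 1.54 = 1 − 0.770 = 0.2300

0.23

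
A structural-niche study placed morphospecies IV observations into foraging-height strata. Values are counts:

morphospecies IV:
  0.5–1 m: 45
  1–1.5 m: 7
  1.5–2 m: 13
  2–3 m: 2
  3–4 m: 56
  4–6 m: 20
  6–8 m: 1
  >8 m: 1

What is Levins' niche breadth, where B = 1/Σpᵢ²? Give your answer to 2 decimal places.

Proportions for morphospecies IV (n=145): 45/145=0.3103, 7/145=0.0483, 13/145=0.0897, 2/145=0.0138, 56/145=0.3862, 20/145=0.1379, 1/145=0.0069, 1/145=0.0069
Σpᵢ² = 0.3103² + 0.0483² + 0.0897² + 0.0138² + 0.3862² + 0.1379² + 0.0069² + 0.0069² = 0.096286 + 0.002333 + 0.008046 + 0.000190 + 0.149150 + 0.019016 + 0.000048 + 0.000048 = 0.275117
B = 1 / 0.275117 = 3.6348

3.63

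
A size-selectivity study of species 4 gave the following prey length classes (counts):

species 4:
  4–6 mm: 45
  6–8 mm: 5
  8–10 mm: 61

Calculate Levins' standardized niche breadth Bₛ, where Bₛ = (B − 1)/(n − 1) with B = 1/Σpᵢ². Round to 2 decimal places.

0.57

Proportions for species 4 (n=111): 45/111=0.4054, 5/111=0.0450, 61/111=0.5495
Σpᵢ² = 0.4054² + 0.0450² + 0.5495² = 0.164349 + 0.002025 + 0.301950 = 0.468324
B = 1 / 0.468324 = 2.1353
Bₛ = (B − 1)/(n − 1) = (2.1353 − 1)/(3 − 1) = 1.1353/2 = 0.5677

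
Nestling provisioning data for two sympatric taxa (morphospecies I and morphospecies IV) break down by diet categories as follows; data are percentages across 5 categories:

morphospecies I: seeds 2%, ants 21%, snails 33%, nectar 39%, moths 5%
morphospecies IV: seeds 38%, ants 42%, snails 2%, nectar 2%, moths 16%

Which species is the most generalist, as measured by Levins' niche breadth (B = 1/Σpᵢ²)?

Convert percentages to proportions (divide by 100).
Σp_Iᵢ² = 0.02² + 0.21² + 0.33² + 0.39² + 0.05² = 0.0004 + 0.0441 + 0.1089 + 0.1521 + 0.0025 = 0.3080
B_I = 1 / 0.3080 = 3.2468
Σp_IVᵢ² = 0.38² + 0.42² + 0.02² + 0.02² + 0.16² = 0.1444 + 0.1764 + 0.0004 + 0.0004 + 0.0256 = 0.3472
B_IV = 1 / 0.3472 = 2.8802
Highest B → broadest niche (most generalist): morphospecies I (B = 3.25).

morphospecies I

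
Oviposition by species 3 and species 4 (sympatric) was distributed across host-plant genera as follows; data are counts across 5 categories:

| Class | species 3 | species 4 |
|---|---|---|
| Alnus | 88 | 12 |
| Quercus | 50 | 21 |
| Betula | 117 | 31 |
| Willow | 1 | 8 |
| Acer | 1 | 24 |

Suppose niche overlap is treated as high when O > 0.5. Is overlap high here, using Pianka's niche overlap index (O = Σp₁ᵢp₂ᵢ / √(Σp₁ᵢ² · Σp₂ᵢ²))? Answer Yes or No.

Proportions for species 3 (n=257): 88/257=0.3424, 50/257=0.1946, 117/257=0.4553, 1/257=0.0039, 1/257=0.0039
Proportions for species 4 (n=96): 12/96=0.1250, 21/96=0.2188, 31/96=0.3229, 8/96=0.0833, 24/96=0.2500
Σ p₁ᵢp₂ᵢ = 0.042800 + 0.042578 + 0.147016 + 0.000325 + 0.000975 = 0.233694
Σp_1ᵢ² = 0.3424² + 0.1946² + 0.4553² + 0.0039² + 0.0039² = 0.117238 + 0.037869 + 0.207298 + 0.000015 + 0.000015 = 0.362435
Σp_2ᵢ² = 0.1250² + 0.2188² + 0.3229² + 0.0833² + 0.2500² = 0.015625 + 0.047873 + 0.104264 + 0.006939 + 0.062500 = 0.237201
O = 0.233694 / √(0.362435 × 0.237201) = 0.233694 / 0.2932063 = 0.7970
O = 0.7970 > 0.5 → Yes.

Yes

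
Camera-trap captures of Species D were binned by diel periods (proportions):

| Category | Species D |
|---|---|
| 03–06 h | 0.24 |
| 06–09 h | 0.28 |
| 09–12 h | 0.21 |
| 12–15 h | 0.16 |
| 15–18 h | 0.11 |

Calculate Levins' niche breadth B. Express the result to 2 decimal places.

4.59

Σpᵢ² = 0.24² + 0.28² + 0.21² + 0.16² + 0.11² = 0.0576 + 0.0784 + 0.0441 + 0.0256 + 0.0121 = 0.2178
B = 1 / 0.2178 = 4.5914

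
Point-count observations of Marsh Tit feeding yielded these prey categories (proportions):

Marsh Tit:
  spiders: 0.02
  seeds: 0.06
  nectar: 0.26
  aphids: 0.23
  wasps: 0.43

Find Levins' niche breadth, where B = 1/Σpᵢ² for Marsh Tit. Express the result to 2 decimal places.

Σpᵢ² = 0.02² + 0.06² + 0.26² + 0.23² + 0.43² = 0.0004 + 0.0036 + 0.0676 + 0.0529 + 0.1849 = 0.3094
B = 1 / 0.3094 = 3.2321

3.23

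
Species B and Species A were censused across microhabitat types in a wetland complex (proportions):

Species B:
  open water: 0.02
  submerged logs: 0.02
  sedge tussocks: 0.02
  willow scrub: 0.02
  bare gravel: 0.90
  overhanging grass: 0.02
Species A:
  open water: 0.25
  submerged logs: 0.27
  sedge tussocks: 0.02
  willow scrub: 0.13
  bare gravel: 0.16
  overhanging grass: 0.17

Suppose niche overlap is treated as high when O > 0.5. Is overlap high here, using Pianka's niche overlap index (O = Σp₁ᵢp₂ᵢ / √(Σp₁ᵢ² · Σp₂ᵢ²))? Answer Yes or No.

Σ p₁ᵢp₂ᵢ = 0.0050 + 0.0054 + 0.0004 + 0.0026 + 0.1440 + 0.0034 = 0.1608
Σp_1ᵢ² = 0.02² + 0.02² + 0.02² + 0.02² + 0.90² + 0.02² = 0.0004 + 0.0004 + 0.0004 + 0.0004 + 0.8100 + 0.0004 = 0.8120
Σp_2ᵢ² = 0.25² + 0.27² + 0.02² + 0.13² + 0.16² + 0.17² = 0.0625 + 0.0729 + 0.0004 + 0.0169 + 0.0256 + 0.0289 = 0.2072
O = 0.1608 / √(0.8120 × 0.2072) = 0.1608 / 0.41018 = 0.3920
O = 0.3920 < 0.5 → No.

No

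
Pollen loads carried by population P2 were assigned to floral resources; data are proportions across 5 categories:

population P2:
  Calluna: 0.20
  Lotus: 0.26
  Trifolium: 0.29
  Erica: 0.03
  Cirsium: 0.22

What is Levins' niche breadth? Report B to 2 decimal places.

4.15

Σpᵢ² = 0.20² + 0.26² + 0.29² + 0.03² + 0.22² = 0.0400 + 0.0676 + 0.0841 + 0.0009 + 0.0484 = 0.2410
B = 1 / 0.2410 = 4.1494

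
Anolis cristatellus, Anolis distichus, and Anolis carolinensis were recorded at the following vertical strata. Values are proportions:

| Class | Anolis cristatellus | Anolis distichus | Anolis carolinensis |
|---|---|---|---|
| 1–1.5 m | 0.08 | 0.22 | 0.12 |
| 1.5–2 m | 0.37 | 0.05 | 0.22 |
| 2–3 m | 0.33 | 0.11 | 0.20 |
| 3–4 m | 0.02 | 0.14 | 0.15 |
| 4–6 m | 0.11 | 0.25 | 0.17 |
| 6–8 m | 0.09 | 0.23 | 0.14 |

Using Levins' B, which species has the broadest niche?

Σp_crisᵢ² = 0.08² + 0.37² + 0.33² + 0.02² + 0.11² + 0.09² = 0.0064 + 0.1369 + 0.1089 + 0.0004 + 0.0121 + 0.0081 = 0.2728
B_cris = 1 / 0.2728 = 3.6657
Σp_distᵢ² = 0.22² + 0.05² + 0.11² + 0.14² + 0.25² + 0.23² = 0.0484 + 0.0025 + 0.0121 + 0.0196 + 0.0625 + 0.0529 = 0.1980
B_dist = 1 / 0.1980 = 5.0505
Σp_caroᵢ² = 0.12² + 0.22² + 0.20² + 0.15² + 0.17² + 0.14² = 0.0144 + 0.0484 + 0.0400 + 0.0225 + 0.0289 + 0.0196 = 0.1738
B_caro = 1 / 0.1738 = 5.7537
Highest B → broadest niche (most generalist): Anolis carolinensis (B = 5.75).

Anolis carolinensis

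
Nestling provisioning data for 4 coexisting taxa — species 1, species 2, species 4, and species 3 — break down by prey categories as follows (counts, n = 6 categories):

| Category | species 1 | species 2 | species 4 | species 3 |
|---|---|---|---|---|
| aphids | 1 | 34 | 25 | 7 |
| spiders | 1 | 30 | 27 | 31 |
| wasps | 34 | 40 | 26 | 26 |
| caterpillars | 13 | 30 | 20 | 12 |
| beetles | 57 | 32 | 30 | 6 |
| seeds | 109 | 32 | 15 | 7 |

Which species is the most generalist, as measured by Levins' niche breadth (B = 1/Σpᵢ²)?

species 2

Proportions for species 1 (n=215): 1/215=0.0047, 1/215=0.0047, 34/215=0.1581, 13/215=0.0605, 57/215=0.2651, 109/215=0.5070
Proportions for species 2 (n=198): 34/198=0.1717, 30/198=0.1515, 40/198=0.2020, 30/198=0.1515, 32/198=0.1616, 32/198=0.1616
Proportions for species 4 (n=143): 25/143=0.1748, 27/143=0.1888, 26/143=0.1818, 20/143=0.1399, 30/143=0.2098, 15/143=0.1049
Proportions for species 3 (n=89): 7/89=0.0787, 31/89=0.3483, 26/89=0.2921, 12/89=0.1348, 6/89=0.0674, 7/89=0.0787
Σp_1ᵢ² = 0.0047² + 0.0047² + 0.1581² + 0.0605² + 0.2651² + 0.5070² = 0.000022 + 0.000022 + 0.024996 + 0.003660 + 0.070278 + 0.257049 = 0.356027
B_1 = 1 / 0.356027 = 2.8088
Σp_2ᵢ² = 0.1717² + 0.1515² + 0.2020² + 0.1515² + 0.1616² + 0.1616² = 0.029481 + 0.022952 + 0.040804 + 0.022952 + 0.026115 + 0.026115 = 0.168419
B_2 = 1 / 0.168419 = 5.9376
Σp_4ᵢ² = 0.1748² + 0.1888² + 0.1818² + 0.1399² + 0.2098² + 0.1049² = 0.030555 + 0.035645 + 0.033051 + 0.019572 + 0.044016 + 0.011004 = 0.173843
B_4 = 1 / 0.173843 = 5.7523
Σp_3ᵢ² = 0.0787² + 0.3483² + 0.2921² + 0.1348² + 0.0674² + 0.0787² = 0.006194 + 0.121313 + 0.085322 + 0.018171 + 0.004543 + 0.006194 = 0.241737
B_3 = 1 / 0.241737 = 4.1367
Highest B → broadest niche (most generalist): species 2 (B = 5.94).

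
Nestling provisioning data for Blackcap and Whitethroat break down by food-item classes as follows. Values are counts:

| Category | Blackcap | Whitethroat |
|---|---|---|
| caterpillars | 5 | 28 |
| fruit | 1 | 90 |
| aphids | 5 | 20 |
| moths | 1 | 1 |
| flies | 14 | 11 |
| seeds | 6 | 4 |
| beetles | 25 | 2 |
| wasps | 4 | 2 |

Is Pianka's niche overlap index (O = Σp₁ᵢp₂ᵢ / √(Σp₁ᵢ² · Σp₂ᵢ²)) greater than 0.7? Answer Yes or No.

Proportions for Blackcap (n=61): 5/61=0.0820, 1/61=0.0164, 5/61=0.0820, 1/61=0.0164, 14/61=0.2295, 6/61=0.0984, 25/61=0.4098, 4/61=0.0656
Proportions for Whitethroat (n=158): 28/158=0.1772, 90/158=0.5696, 20/158=0.1266, 1/158=0.0063, 11/158=0.0696, 4/158=0.0253, 2/158=0.0127, 2/158=0.0127
Σ p₁ᵢp₂ᵢ = 0.014530 + 0.009341 + 0.010381 + 0.000103 + 0.015973 + 0.002490 + 0.005204 + 0.000833 = 0.058855
Σp_1ᵢ² = 0.0820² + 0.0164² + 0.0820² + 0.0164² + 0.2295² + 0.0984² + 0.4098² + 0.0656² = 0.006724 + 0.000269 + 0.006724 + 0.000269 + 0.052670 + 0.009683 + 0.167936 + 0.004303 = 0.248578
Σp_2ᵢ² = 0.1772² + 0.5696² + 0.1266² + 0.0063² + 0.0696² + 0.0253² + 0.0127² + 0.0127² = 0.031400 + 0.324444 + 0.016028 + 0.000040 + 0.004844 + 0.000640 + 0.000161 + 0.000161 = 0.377718
O = 0.058855 / √(0.248578 × 0.377718) = 0.058855 / 0.3064186 = 0.1921
O = 0.1921 < 0.7 → No.

No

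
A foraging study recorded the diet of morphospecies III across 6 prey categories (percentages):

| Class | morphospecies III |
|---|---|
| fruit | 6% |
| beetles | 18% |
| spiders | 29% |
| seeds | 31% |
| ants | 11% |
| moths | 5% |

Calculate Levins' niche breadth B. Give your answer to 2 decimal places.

Convert percentages to proportions (divide by 100).
Σpᵢ² = 0.06² + 0.18² + 0.29² + 0.31² + 0.11² + 0.05² = 0.0036 + 0.0324 + 0.0841 + 0.0961 + 0.0121 + 0.0025 = 0.2308
B = 1 / 0.2308 = 4.3328

4.33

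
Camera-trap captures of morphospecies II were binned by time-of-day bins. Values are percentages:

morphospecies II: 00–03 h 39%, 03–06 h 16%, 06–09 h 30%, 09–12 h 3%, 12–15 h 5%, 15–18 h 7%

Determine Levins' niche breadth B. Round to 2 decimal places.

Convert percentages to proportions (divide by 100).
Σpᵢ² = 0.39² + 0.16² + 0.30² + 0.03² + 0.05² + 0.07² = 0.1521 + 0.0256 + 0.0900 + 0.0009 + 0.0025 + 0.0049 = 0.2760
B = 1 / 0.2760 = 3.6232

3.62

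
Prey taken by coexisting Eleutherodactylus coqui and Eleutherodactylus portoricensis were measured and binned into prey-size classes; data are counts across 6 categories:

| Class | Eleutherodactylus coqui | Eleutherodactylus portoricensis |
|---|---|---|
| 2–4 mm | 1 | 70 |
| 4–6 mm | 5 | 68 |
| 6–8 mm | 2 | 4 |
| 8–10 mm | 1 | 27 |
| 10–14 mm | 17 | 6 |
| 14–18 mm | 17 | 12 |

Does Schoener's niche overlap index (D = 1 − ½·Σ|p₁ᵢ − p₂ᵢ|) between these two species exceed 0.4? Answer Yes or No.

Proportions for Eleutherodactylus coqui (n=43): 1/43=0.0233, 5/43=0.1163, 2/43=0.0465, 1/43=0.0233, 17/43=0.3953, 17/43=0.3953
Proportions for Eleutherodactylus portoricensis (n=187): 70/187=0.3743, 68/187=0.3636, 4/187=0.0214, 27/187=0.1444, 6/187=0.0321, 12/187=0.0642
Σ|p₁ᵢ − p₂ᵢ| = 0.3510 + 0.2473 + 0.0251 + 0.1211 + 0.3632 + 0.3311 = 1.4388
D = 1 − ½ × 1.4388 = 1 − 0.71940 = 0.28060
D = 0.28060 < 0.4 → No.

No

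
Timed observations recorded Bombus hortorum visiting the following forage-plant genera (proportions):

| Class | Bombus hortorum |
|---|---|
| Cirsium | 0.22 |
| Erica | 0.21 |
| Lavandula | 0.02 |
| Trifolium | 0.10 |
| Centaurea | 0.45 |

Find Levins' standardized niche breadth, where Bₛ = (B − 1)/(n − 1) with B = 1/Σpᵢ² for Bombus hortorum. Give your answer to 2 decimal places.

0.57

Σpᵢ² = 0.22² + 0.21² + 0.02² + 0.10² + 0.45² = 0.0484 + 0.0441 + 0.0004 + 0.0100 + 0.2025 = 0.3054
B = 1 / 0.3054 = 3.2744
Bₛ = (B − 1)/(n − 1) = (3.2744 − 1)/(5 − 1) = 2.2744/4 = 0.5686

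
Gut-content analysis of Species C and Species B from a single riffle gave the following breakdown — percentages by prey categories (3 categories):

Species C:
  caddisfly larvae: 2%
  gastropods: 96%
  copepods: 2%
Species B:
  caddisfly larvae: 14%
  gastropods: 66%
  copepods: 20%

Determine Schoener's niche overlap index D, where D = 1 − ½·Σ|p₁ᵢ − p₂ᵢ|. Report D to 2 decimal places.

0.70

Convert percentages to proportions (divide by 100).
Σ|p₁ᵢ − p₂ᵢ| = 0.12 + 0.30 + 0.18 = 0.60
D = 1 − ½ × 0.60 = 1 − 0.300 = 0.7000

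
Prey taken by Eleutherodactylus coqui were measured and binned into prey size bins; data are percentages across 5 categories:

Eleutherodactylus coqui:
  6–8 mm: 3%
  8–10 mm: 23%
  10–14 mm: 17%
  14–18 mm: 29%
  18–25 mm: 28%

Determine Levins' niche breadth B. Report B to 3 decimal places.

Convert percentages to proportions (divide by 100).
Σpᵢ² = 0.03² + 0.23² + 0.17² + 0.29² + 0.28² = 0.0009 + 0.0529 + 0.0289 + 0.0841 + 0.0784 = 0.2452
B = 1 / 0.2452 = 4.07830

4.078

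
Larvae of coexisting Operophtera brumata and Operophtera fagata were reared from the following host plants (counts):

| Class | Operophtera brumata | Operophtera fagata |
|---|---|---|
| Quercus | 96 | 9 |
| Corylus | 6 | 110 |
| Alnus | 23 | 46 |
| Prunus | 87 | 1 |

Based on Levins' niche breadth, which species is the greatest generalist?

Operophtera brumata

Proportions for Operophtera brumata (n=212): 96/212=0.4528, 6/212=0.0283, 23/212=0.1085, 87/212=0.4104
Proportions for Operophtera fagata (n=166): 9/166=0.0542, 110/166=0.6627, 46/166=0.2771, 1/166=0.0060
Σp_brumᵢ² = 0.4528² + 0.0283² + 0.1085² + 0.4104² = 0.205028 + 0.000801 + 0.011772 + 0.168428 = 0.386029
B_brum = 1 / 0.386029 = 2.5905
Σp_fagaᵢ² = 0.0542² + 0.6627² + 0.2771² + 0.0060² = 0.002938 + 0.439171 + 0.076784 + 0.000036 = 0.518929
B_faga = 1 / 0.518929 = 1.9270
Highest B → broadest niche (most generalist): Operophtera brumata (B = 2.59).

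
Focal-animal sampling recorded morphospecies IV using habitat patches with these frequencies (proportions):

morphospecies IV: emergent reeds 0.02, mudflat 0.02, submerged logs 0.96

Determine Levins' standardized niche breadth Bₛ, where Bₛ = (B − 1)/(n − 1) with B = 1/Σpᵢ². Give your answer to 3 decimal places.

0.042

Σpᵢ² = 0.02² + 0.02² + 0.96² = 0.0004 + 0.0004 + 0.9216 = 0.9224
B = 1 / 0.9224 = 1.08413
Bₛ = (B − 1)/(n − 1) = (1.08413 − 1)/(3 − 1) = 0.08413/2 = 0.04207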